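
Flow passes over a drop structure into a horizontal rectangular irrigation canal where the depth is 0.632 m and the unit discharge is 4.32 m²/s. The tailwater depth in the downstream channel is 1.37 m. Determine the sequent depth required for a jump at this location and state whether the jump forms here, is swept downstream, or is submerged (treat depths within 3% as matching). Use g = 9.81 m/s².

y₂ = 2.16 m; the jump is swept downstream

V₁ = q/y₁ = 4.32/0.632 = 6.84 m/s. Fr₁ = V₁/√(g·y₁) = 6.84/√(9.81×0.632) = 2.75.
By Bélanger, y₂/y₁ = ½[√(1 + 8Fr₁²) − 1] = ½[√61.29 − 1] = 3.41.
y₂ = 3.41 × 0.632 = 2.16 m.
Tailwater y_tw = 1.37 m: y_tw < y₂, so the jump is swept downstream.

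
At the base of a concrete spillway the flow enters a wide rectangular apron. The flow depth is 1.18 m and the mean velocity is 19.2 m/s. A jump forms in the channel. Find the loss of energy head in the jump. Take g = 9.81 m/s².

ΔE = 10.8 m

Fr₁ = V₁/√(g·y₁) = 19.2/√(9.81×1.18) = 5.64.
Conjugate-depth relation: y₂/y₁ = ½[√(1 + 8Fr₁²) − 1] = ½[√255.8 − 1] = 7.50.
y₂ = 7.50 × 1.18 = 8.85 m.
q = V₁·y₁ = 19.2 × 1.18 = 22.7 m²/s. V₂ = q/y₂ = 22.7/8.85 = 2.56 m/s. E₁ = y₁ + V₁²/2g = 20.0 m; E₂ = y₂ + V₂²/2g = 9.18 m. ΔE = E₁ − E₂ = 10.8 m.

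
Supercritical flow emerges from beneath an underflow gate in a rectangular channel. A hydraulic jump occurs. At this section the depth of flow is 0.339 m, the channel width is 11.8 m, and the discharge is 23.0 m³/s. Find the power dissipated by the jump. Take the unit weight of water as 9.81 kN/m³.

P = 128 kW

q = Q/b = 23.0/11.8 = 1.95 m²/s; V₁ = q/y₁ = 5.75 m/s. Fr₁ = V₁/√(g·y₁) = 3.15.
From the momentum equation for a rectangular channel, y₂/y₁ = ½[√(1 + 8Fr₁²) − 1] = ½[√80.53 − 1] = 3.99.
y₂ = 3.99 × 0.339 = 1.35 m.
V₂ = q/y₂ = 1.95/1.35 = 1.44 m/s. E₁ = y₁ + V₁²/2g = 2.02 m; E₂ = y₂ + V₂²/2g = 1.46 m. ΔE = E₁ − E₂ = 0.566 m.
P = γ·Q·ΔE = 9.81 × 23.0 × 0.566 = 128 kW.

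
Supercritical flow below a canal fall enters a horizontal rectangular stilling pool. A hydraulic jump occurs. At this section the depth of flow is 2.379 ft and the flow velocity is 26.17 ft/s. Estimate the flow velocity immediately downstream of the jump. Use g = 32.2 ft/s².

V₂ = 6.964 ft/s

Fr₁ = V₁/√(g·y₁) = 26.17/√(32.2×2.379) = 2.990.
From the momentum equation for a rectangular channel, y₂/y₁ = ½[√(1 + 8Fr₁²) − 1] = ½[√72.523 − 1] = 3.758.
y₂ = 3.758 × 2.379 = 8.940 ft.
q = V₁·y₁ = 26.17 × 2.379 = 62.26 ft²/s.
V₂ = q/y₂ = 62.26/8.940 = 6.964 ft/s.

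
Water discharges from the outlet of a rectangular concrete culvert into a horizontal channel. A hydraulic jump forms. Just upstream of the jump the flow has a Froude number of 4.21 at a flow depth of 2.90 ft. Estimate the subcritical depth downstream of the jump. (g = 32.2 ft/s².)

Fr₁ = 4.21 (given).
Conjugate-depth relation: y₂/y₁ = ½[√(1 + 8Fr₁²) − 1] = ½[√142.8 − 1] = 5.47.
y₂ = 5.47 × 2.90 = 15.9 ft.

y₂ = 15.9 ft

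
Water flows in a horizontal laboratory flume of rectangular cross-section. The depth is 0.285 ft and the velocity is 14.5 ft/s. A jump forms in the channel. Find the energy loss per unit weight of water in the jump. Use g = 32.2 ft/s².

ΔE = 1.68 ft

Fr₁ = V₁/√(g·y₁) = 14.5/√(32.2×0.285) = 4.79.
From the momentum equation for a rectangular channel, y₂/y₁ = ½[√(1 + 8Fr₁²) − 1] = ½[√184.3 − 1] = 6.29.
y₂ = 6.29 × 0.285 = 1.79 ft.
q = V₁·y₁ = 14.5 × 0.285 = 4.13 ft²/s. V₂ = q/y₂ = 4.13/1.79 = 2.31 ft/s. E₁ = y₁ + V₁²/2g = 3.55 ft; E₂ = y₂ + V₂²/2g = 1.87 ft. ΔE = E₁ − E₂ = 1.68 ft.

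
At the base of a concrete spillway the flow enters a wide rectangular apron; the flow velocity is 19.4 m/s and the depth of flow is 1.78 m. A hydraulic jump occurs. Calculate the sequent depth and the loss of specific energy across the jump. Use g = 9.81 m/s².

y₂ = 10.8 m; ΔE = 9.61 m

Fr₁ = V₁/√(g·y₁) = 19.4/√(9.81×1.78) = 4.64.
Sequent-depth ratio: y₂/y₁ = ½[√(1 + 8Fr₁²) − 1] = ½[√173.4 − 1] = 6.08.
y₂ = 6.08 × 1.78 = 10.8 m.
Head loss: ΔE = (y₂ − y₁)³/(4y₁y₂) = (10.8 − 1.78)³/(4×1.78×10.8) = 741/77.1 = 9.61 m.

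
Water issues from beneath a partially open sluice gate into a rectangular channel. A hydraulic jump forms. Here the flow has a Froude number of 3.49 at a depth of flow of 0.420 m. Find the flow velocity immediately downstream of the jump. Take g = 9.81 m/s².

Fr₁ = 3.49 (given).
From the momentum equation for a rectangular channel, y₂/y₁ = ½[√(1 + 8Fr₁²) − 1] = ½[√98.44 − 1] = 4.46.
y₂ = 4.46 × 0.420 = 1.87 m.
V₁ = Fr₁·√(g·y₁) = 3.49×√(9.81×0.420) = 7.08 m/s; q = V₁·y₁ = 2.98 m²/s.
V₂ = q/y₂ = 2.98/1.87 = 1.59 m/s.

V₂ = 1.59 m/s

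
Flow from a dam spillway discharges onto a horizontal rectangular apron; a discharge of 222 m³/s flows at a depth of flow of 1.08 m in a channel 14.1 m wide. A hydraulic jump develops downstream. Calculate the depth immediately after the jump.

q = Q/b = 222/14.1 = 15.7 m²/s; V₁ = q/y₁ = 14.6 m/s. Fr₁ = V₁/√(g·y₁) = 4.48.
Bélanger equation: y₂/y₁ = ½[√(1 + 8Fr₁²) − 1] = ½[√161.5 − 1] = 5.85.
y₂ = 5.85 × 1.08 = 6.32 m.

y₂ = 6.32 m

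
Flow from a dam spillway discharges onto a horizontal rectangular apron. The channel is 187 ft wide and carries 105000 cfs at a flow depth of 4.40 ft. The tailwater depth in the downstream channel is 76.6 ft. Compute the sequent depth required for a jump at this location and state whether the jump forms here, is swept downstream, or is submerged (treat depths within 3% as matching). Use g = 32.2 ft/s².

y₂ = 64.5 ft; the jump is submerged

q = Q/b = 105000/187 = 561 ft²/s; V₁ = q/y₁ = 128 ft/s. Fr₁ = V₁/√(g·y₁) = 10.7.
Bélanger equation: y₂/y₁ = ½[√(1 + 8Fr₁²) − 1] = ½[√920.5 − 1] = 14.7.
y₂ = 14.7 × 4.40 = 64.5 ft.
Tailwater y_tw = 76.6 ft: y_tw > y₂, so the jump is submerged.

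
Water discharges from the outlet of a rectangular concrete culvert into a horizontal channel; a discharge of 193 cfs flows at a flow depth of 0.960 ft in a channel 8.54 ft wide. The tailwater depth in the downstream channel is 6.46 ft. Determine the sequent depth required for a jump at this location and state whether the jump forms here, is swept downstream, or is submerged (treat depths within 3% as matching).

y₂ = 5.29 ft; the jump is submerged

q = Q/b = 193/8.54 = 22.6 ft²/s; V₁ = q/y₁ = 23.5 ft/s. Fr₁ = V₁/√(g·y₁) = 4.23.
Conjugate-depth relation: y₂/y₁ = ½[√(1 + 8Fr₁²) − 1] = ½[√144.4 − 1] = 5.51.
y₂ = 5.51 × 0.960 = 5.29 ft.
Tailwater y_tw = 6.46 ft: y_tw > y₂, so the jump is submerged.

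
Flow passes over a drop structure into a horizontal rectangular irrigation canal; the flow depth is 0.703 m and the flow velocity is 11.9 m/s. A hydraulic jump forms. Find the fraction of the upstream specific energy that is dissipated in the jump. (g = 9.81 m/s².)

Fr₁ = V₁/√(g·y₁) = 11.9/√(9.81×0.703) = 4.53.
Conjugate-depth relation: y₂/y₁ = ½[√(1 + 8Fr₁²) − 1] = ½[√165.3 − 1] = 5.93.
y₂ = 5.93 × 0.703 = 4.17 m.
E₁ = y₁ + V₁²/2g = 7.92 m. ΔE = (y₂ − y₁)³/(4y₁y₂) = 3.55 m. ΔE/E₁ = 3.55/7.92 = 0.448.

ΔE/E₁ = 0.448 (44.8%)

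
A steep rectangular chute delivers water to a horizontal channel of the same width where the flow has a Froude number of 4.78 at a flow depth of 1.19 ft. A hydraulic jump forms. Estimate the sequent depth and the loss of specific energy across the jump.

y₂ = 7.47 ft; ΔE = 6.97 ft

Fr₁ = 4.78 (given).
Sequent-depth ratio: y₂/y₁ = ½[√(1 + 8Fr₁²) − 1] = ½[√183.8 − 1] = 6.28.
y₂ = 6.28 × 1.19 = 7.47 ft.
Head loss: ΔE = (y₂ − y₁)³/(4y₁y₂) = (7.47 − 1.19)³/(4×1.19×7.47) = 248/35.6 = 6.97 ft.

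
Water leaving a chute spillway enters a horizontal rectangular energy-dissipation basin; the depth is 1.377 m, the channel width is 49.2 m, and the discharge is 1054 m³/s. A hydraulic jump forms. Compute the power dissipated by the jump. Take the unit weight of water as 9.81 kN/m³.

P = 59177 kW

q = Q/b = 1054/49.2 = 21.42 m²/s; V₁ = q/y₁ = 15.56 m/s. Fr₁ = V₁/√(g·y₁) = 4.233.
By Bélanger, y₂/y₁ = ½[√(1 + 8Fr₁²) − 1] = ½[√144.34 − 1] = 5.507.
y₂ = 5.507 × 1.377 = 7.583 m.
V₂ = q/y₂ = 21.42/7.583 = 2.825 m/s. E₁ = y₁ + V₁²/2g = 13.71 m; E₂ = y₂ + V₂²/2g = 7.990 m. ΔE = E₁ − E₂ = 5.723 m.
P = γ·Q·ΔE = 9.81 × 1054 × 5.723 = 59177 kW.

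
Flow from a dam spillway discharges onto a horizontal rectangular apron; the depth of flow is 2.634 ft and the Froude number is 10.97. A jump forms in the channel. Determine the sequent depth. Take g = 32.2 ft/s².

Fr₁ = 10.97 (given).
Bélanger equation: y₂/y₁ = ½[√(1 + 8Fr₁²) − 1] = ½[√963.73 − 1] = 15.02.
y₂ = 15.02 × 2.634 = 39.57 ft.

y₂ = 39.57 ft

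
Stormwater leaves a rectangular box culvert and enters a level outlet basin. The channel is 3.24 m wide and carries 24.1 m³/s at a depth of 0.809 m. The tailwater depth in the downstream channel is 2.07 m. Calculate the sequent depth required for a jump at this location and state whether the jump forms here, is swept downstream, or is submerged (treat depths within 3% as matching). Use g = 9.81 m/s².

q = Q/b = 24.1/3.24 = 7.44 m²/s; V₁ = q/y₁ = 9.19 m/s. Fr₁ = V₁/√(g·y₁) = 3.26.
Bélanger equation: y₂/y₁ = ½[√(1 + 8Fr₁²) − 1] = ½[√86.22 − 1] = 4.14.
y₂ = 4.14 × 0.809 = 3.35 m.
Tailwater y_tw = 2.07 m: y_tw < y₂, so the jump is swept downstream.

y₂ = 3.35 m; the jump is swept downstream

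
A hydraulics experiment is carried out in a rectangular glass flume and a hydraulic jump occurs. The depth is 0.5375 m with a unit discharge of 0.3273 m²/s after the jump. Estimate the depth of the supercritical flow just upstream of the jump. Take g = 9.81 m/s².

V₂ = q/y₂ = 0.3273/0.5375 = 0.6089 m/s; Fr₂ = V₂/√(g·y₂) = 0.2652.
The Bélanger relation is symmetric: y₁/y₂ = ½[√(1 + 8Fr₂²) − 1] = ½[√1.5626 − 1] = 0.1250.
y₁ = 0.1250 × 0.5375 = 0.06720 m.

y₁ = 0.06720 m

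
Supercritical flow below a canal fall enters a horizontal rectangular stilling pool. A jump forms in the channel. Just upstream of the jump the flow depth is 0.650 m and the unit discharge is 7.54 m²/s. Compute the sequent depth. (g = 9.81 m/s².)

y₂ = 3.91 m

V₁ = q/y₁ = 7.54/0.650 = 11.6 m/s. Fr₁ = V₁/√(g·y₁) = 11.6/√(9.81×0.650) = 4.59.
Bélanger equation: y₂/y₁ = ½[√(1 + 8Fr₁²) − 1] = ½[√169.8 − 1] = 6.02.
y₂ = 6.02 × 0.650 = 3.91 m.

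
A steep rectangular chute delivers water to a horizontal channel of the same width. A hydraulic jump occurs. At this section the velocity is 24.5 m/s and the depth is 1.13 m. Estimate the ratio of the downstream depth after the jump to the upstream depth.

Fr₁ = V₁/√(g·y₁) = 24.5/√(9.81×1.13) = 7.36.
Sequent-depth ratio: y₂/y₁ = ½[√(1 + 8Fr₁²) − 1] = ½[√434.2 − 1] = 9.92.

y₂/y₁ = 9.92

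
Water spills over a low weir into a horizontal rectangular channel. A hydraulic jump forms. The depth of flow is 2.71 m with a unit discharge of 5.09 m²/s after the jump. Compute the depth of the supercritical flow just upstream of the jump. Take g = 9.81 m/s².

V₂ = q/y₂ = 5.09/2.71 = 1.88 m/s; Fr₂ = V₂/√(g·y₂) = 0.364.
Since the conjugate-depth ratio holds either way, y₁/y₂ = ½[√(1 + 8Fr₂²) − 1] = ½[√2.062 − 1] = 0.218.
y₁ = 0.218 × 2.71 = 0.591 m.

y₁ = 0.591 m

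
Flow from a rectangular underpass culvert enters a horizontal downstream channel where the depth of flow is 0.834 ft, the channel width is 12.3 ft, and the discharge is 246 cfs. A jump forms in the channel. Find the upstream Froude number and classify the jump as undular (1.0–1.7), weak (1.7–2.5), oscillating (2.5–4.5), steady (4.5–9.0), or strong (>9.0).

q = Q/b = 246/12.3 = 20.0 ft²/s; V₁ = q/y₁ = 24.0 ft/s. Fr₁ = V₁/√(g·y₁) = 4.63.
Fr₁ = 4.63 lies in the steady range.

Fr₁ = 4.63; steady jump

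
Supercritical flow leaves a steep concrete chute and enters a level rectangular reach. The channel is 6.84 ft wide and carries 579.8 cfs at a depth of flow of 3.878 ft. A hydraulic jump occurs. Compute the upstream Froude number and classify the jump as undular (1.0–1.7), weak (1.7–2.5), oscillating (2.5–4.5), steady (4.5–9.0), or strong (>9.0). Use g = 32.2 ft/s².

Fr₁ = 1.956; weak jump

q = Q/b = 579.8/6.84 = 84.77 ft²/s; V₁ = q/y₁ = 21.86 ft/s. Fr₁ = V₁/√(g·y₁) = 1.956.
Fr₁ = 1.956 lies in the weak range.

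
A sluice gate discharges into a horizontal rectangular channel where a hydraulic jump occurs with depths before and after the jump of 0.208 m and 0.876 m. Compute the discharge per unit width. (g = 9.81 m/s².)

For a rectangular channel the momentum equation gives q² = ½·g·y₁·y₂·(y₁ + y₂) = ½×9.81×0.208×0.876×1.08 = 0.969.
q = √0.969 = 0.984 m²/s.

q = 0.984 m²/s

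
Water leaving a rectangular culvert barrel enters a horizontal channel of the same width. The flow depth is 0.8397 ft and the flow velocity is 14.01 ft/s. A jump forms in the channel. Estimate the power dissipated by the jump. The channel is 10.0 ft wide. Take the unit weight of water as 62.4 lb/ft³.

Fr₁ = V₁/√(g·y₁) = 14.01/√(32.2×0.8397) = 2.694.
From the momentum equation for a rectangular channel, y₂/y₁ = ½[√(1 + 8Fr₁²) − 1] = ½[√59.075 − 1] = 3.343.
y₂ = 3.343 × 0.8397 = 2.807 ft.
q = V₁·y₁ = 14.01 × 0.8397 = 11.76 ft²/s. V₂ = q/y₂ = 11.76/2.807 = 4.191 ft/s. E₁ = y₁ + V₁²/2g = 3.888 ft; E₂ = y₂ + V₂²/2g = 3.080 ft. ΔE = E₁ − E₂ = 0.8077 ft.
Q = q·b = 11.76 × 10.0 = 117.6 cfs. P = γ·Q·ΔE/550 = 62.4 × 117.6 × 0.8077 / 550 = 10.78 hp.

P = 10.78 hp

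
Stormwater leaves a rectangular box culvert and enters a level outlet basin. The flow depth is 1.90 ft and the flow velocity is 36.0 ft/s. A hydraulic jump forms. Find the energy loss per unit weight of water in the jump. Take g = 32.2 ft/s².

Fr₁ = V₁/√(g·y₁) = 36.0/√(32.2×1.90) = 4.60.
From the momentum equation for a rectangular channel, y₂/y₁ = ½[√(1 + 8Fr₁²) − 1] = ½[√170.5 − 1] = 6.03.
y₂ = 6.03 × 1.90 = 11.5 ft.
Head loss: ΔE = (y₂ − y₁)³/(4y₁y₂) = (11.5 − 1.90)³/(4×1.90×11.5) = 872/87.0 = 10.0 ft.

ΔE = 10.0 ft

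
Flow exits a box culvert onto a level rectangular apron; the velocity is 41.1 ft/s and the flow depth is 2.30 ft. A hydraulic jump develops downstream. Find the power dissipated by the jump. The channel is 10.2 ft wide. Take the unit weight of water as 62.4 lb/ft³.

Fr₁ = V₁/√(g·y₁) = 41.1/√(32.2×2.30) = 4.78.
Bélanger equation: y₂/y₁ = ½[√(1 + 8Fr₁²) − 1] = ½[√183.5 − 1] = 6.27.
y₂ = 6.27 × 2.30 = 14.4 ft.
Head loss: ΔE = (y₂ − y₁)³/(4y₁y₂) = (14.4 − 2.30)³/(4×2.30×14.4) = 1783/133 = 13.4 ft.
q = V₁·y₁ = 41.1 × 2.30 = 94.5 ft²/s. Q = q·b = 94.5 × 10.2 = 964 cfs. P = γ·Q·ΔE/550 = 62.4 × 964 × 13.4 / 550 = 1470 hp.

P = 1470 hp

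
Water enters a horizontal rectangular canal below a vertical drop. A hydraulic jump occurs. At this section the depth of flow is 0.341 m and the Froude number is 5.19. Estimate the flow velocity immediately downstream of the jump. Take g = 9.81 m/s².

V₂ = 1.38 m/s

Fr₁ = 5.19 (given).
From the momentum equation for a rectangular channel, y₂/y₁ = ½[√(1 + 8Fr₁²) − 1] = ½[√216.5 − 1] = 6.86.
y₂ = 6.86 × 0.341 = 2.34 m.
V₁ = Fr₁·√(g·y₁) = 5.19×√(9.81×0.341) = 9.49 m/s; q = V₁·y₁ = 3.24 m²/s.
V₂ = q/y₂ = 3.24/2.34 = 1.38 m/s.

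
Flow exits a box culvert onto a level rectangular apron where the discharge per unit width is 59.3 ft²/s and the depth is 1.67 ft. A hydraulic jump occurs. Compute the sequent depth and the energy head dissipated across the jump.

V₁ = q/y₁ = 59.3/1.67 = 35.5 ft/s. Fr₁ = V₁/√(g·y₁) = 35.5/√(32.2×1.67) = 4.84.
From the momentum equation for a rectangular channel, y₂/y₁ = ½[√(1 + 8Fr₁²) − 1] = ½[√188.6 − 1] = 6.37.
y₂ = 6.37 × 1.67 = 10.6 ft.
V₂ = q/y₂ = 59.3/10.6 = 5.58 ft/s. E₁ = y₁ + V₁²/2g = 21.2 ft; E₂ = y₂ + V₂²/2g = 11.1 ft. ΔE = E₁ − E₂ = 10.1 ft.

y₂ = 10.6 ft; ΔE = 10.1 ft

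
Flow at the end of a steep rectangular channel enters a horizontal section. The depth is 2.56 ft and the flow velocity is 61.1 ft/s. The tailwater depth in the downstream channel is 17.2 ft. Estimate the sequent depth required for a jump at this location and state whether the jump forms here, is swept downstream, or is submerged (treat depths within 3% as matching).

Fr₁ = V₁/√(g·y₁) = 61.1/√(32.2×2.56) = 6.73.
Sequent-depth ratio: y₂/y₁ = ½[√(1 + 8Fr₁²) − 1] = ½[√363.3 − 1] = 9.03.
y₂ = 9.03 × 2.56 = 23.1 ft.
Tailwater y_tw = 17.2 ft: y_tw < y₂, so the jump is swept downstream.

y₂ = 23.1 ft; the jump is swept downstream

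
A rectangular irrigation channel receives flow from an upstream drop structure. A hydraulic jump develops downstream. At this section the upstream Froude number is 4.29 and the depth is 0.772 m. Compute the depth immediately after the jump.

Fr₁ = 4.29 (given).
Bélanger equation: y₂/y₁ = ½[√(1 + 8Fr₁²) − 1] = ½[√148.2 − 1] = 5.59.
y₂ = 5.59 × 0.772 = 4.31 m.

y₂ = 4.31 m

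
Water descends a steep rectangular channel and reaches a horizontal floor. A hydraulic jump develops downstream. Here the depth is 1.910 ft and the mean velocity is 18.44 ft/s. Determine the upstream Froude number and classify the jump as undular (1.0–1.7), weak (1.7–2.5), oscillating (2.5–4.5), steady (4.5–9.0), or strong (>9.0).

Fr₁ = 2.351; weak jump

Fr₁ = V₁/√(g·y₁) = 18.44/√(32.2×1.910) = 2.351.
Fr₁ = 2.351 lies in the weak range.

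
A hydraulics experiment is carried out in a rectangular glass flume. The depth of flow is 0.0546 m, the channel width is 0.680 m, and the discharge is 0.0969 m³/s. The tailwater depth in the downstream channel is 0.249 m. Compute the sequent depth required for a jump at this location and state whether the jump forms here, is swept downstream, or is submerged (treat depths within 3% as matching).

y₂ = 0.249 m; the jump forms here

q = Q/b = 0.0969/0.680 = 0.142 m²/s; V₁ = q/y₁ = 2.61 m/s. Fr₁ = V₁/√(g·y₁) = 3.57.
Bélanger equation: y₂/y₁ = ½[√(1 + 8Fr₁²) − 1] = ½[√102.7 − 1] = 4.57.
y₂ = 4.57 × 0.0546 = 0.249 m.
Tailwater y_tw = 0.249 m: y_tw ≈ y₂, so the jump forms here.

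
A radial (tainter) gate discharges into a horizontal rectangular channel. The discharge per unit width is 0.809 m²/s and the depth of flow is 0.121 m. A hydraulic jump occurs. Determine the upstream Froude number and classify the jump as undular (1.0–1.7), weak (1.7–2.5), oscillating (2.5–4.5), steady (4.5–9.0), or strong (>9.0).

Fr₁ = 6.14; steady jump

V₁ = q/y₁ = 0.809/0.121 = 6.69 m/s. Fr₁ = V₁/√(g·y₁) = 6.69/√(9.81×0.121) = 6.14.
Fr₁ = 6.14 lies in the steady range.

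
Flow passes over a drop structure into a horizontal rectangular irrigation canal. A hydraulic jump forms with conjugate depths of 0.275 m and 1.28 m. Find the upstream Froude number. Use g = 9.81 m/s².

For a rectangular channel the momentum equation gives q² = ½·g·y₁·y₂·(y₁ + y₂) = ½×9.81×0.275×1.28×1.56 = 2.68.
q = √2.68 = 1.64 m²/s.
V₁ = q/y₁ = 5.96 m/s; Fr₁ = V₁/√(g·y₁) = 3.63.

Fr₁ = 3.63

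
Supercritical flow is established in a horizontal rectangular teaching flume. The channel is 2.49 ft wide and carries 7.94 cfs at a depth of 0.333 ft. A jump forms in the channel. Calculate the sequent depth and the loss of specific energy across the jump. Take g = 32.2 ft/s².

y₂ = 1.22 ft; ΔE = 0.430 ft

q = Q/b = 7.94/2.49 = 3.19 ft²/s; V₁ = q/y₁ = 9.58 ft/s. Fr₁ = V₁/√(g·y₁) = 2.92.
Conjugate-depth relation: y₂/y₁ = ½[√(1 + 8Fr₁²) − 1] = ½[√69.41 − 1] = 3.67.
y₂ = 3.67 × 0.333 = 1.22 ft.
Head loss: ΔE = (y₂ − y₁)³/(4y₁y₂) = (1.22 − 0.333)³/(4×0.333×1.22) = 0.700/1.63 = 0.430 ft.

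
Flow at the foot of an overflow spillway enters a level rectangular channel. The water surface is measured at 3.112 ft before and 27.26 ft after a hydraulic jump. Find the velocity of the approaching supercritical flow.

For a rectangular channel the momentum equation gives q² = ½·g·y₁·y₂·(y₁ + y₂) = ½×32.2×3.112×27.26×30.37 = 41482.
q = √41482 = 203.7 ft²/s.
V₁ = q/y₁ = 203.7/3.112 = 65.45 ft/s.

V₁ = 65.45 ft/s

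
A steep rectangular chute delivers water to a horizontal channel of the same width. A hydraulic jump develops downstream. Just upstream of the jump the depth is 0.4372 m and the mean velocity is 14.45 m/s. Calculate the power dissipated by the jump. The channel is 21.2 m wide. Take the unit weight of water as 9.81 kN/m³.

P = 9010 kW

Fr₁ = V₁/√(g·y₁) = 14.45/√(9.81×0.4372) = 6.977.
Conjugate-depth relation: y₂/y₁ = ½[√(1 + 8Fr₁²) − 1] = ½[√390.47 − 1] = 9.380.
y₂ = 9.380 × 0.4372 = 4.101 m.
q = V₁·y₁ = 14.45 × 0.4372 = 6.318 m²/s. V₂ = q/y₂ = 6.318/4.101 = 1.540 m/s. E₁ = y₁ + V₁²/2g = 11.08 m; E₂ = y₂ + V₂²/2g = 4.222 m. ΔE = E₁ − E₂ = 6.858 m.
Q = q·b = 6.318 × 21.2 = 133.9 m³/s. P = γ·Q·ΔE = 9.81 × 133.9 × 6.858 = 9010 kW.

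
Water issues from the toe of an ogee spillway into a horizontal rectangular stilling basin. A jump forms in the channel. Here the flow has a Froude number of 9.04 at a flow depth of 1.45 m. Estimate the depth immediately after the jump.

y₂ = 17.8 m

Fr₁ = 9.04 (given).
Conjugate-depth relation: y₂/y₁ = ½[√(1 + 8Fr₁²) − 1] = ½[√654.8 − 1] = 12.3.
y₂ = 12.3 × 1.45 = 17.8 m.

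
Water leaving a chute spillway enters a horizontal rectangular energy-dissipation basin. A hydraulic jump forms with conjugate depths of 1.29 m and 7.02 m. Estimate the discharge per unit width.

q = 19.2 m²/s

For a rectangular channel the momentum equation gives q² = ½·g·y₁·y₂·(y₁ + y₂) = ½×9.81×1.29×7.02×8.31 = 369.
q = √369 = 19.2 m²/s.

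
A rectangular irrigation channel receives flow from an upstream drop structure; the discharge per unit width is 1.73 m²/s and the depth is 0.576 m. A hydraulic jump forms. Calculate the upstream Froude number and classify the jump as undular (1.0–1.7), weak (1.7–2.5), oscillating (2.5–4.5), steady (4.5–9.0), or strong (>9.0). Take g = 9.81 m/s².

Fr₁ = 1.26; undular jump

V₁ = q/y₁ = 1.73/0.576 = 3.00 m/s. Fr₁ = V₁/√(g·y₁) = 3.00/√(9.81×0.576) = 1.26.
Fr₁ = 1.26 lies in the undular range.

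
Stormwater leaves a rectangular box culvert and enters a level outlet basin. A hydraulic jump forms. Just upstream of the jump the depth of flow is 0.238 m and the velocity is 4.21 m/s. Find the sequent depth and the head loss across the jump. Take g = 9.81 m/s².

Fr₁ = V₁/√(g·y₁) = 4.21/√(9.81×0.238) = 2.76.
By Bélanger, y₂/y₁ = ½[√(1 + 8Fr₁²) − 1] = ½[√61.73 − 1] = 3.43.
y₂ = 3.43 × 0.238 = 0.816 m.
Head loss: ΔE = (y₂ − y₁)³/(4y₁y₂) = (0.816 − 0.238)³/(4×0.238×0.816) = 0.193/0.777 = 0.249 m.

y₂ = 0.816 m; ΔE = 0.249 m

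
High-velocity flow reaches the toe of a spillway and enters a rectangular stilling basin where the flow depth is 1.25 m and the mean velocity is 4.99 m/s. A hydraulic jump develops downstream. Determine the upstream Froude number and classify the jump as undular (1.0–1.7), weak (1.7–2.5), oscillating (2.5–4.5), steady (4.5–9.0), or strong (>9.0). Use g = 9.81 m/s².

Fr₁ = 1.42; undular jump

Fr₁ = V₁/√(g·y₁) = 4.99/√(9.81×1.25) = 1.42.
Fr₁ = 1.42 lies in the undular range.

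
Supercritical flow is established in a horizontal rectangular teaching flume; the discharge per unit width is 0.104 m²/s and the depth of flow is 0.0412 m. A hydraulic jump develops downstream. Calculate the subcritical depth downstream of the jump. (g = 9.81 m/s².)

y₂ = 0.212 m

V₁ = q/y₁ = 0.104/0.0412 = 2.52 m/s. Fr₁ = V₁/√(g·y₁) = 2.52/√(9.81×0.0412) = 3.97.
Sequent-depth ratio: y₂/y₁ = ½[√(1 + 8Fr₁²) − 1] = ½[√127.1 − 1] = 5.14.
y₂ = 5.14 × 0.0412 = 0.212 m.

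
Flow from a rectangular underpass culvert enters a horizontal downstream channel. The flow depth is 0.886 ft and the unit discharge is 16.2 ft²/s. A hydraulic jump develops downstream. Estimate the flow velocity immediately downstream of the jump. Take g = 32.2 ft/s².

V₂ = 4.19 ft/s

V₁ = q/y₁ = 16.2/0.886 = 18.3 ft/s. Fr₁ = V₁/√(g·y₁) = 18.3/√(32.2×0.886) = 3.42.
Bélanger equation: y₂/y₁ = ½[√(1 + 8Fr₁²) − 1] = ½[√94.75 − 1] = 4.37.
y₂ = 4.37 × 0.886 = 3.87 ft.
V₂ = q/y₂ = 16.2/3.87 = 4.19 ft/s.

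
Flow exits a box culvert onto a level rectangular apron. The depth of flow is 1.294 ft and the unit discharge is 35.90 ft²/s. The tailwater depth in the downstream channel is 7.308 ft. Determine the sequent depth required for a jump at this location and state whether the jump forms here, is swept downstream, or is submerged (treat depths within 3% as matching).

y₂ = 7.245 ft; the jump forms here

V₁ = q/y₁ = 35.90/1.294 = 27.74 ft/s. Fr₁ = V₁/√(g·y₁) = 27.74/√(32.2×1.294) = 4.298.
Conjugate-depth relation: y₂/y₁ = ½[√(1 + 8Fr₁²) − 1] = ½[√148.78 − 1] = 5.599.
y₂ = 5.599 × 1.294 = 7.245 ft.
Tailwater y_tw = 7.308 ft: y_tw ≈ y₂, so the jump forms here.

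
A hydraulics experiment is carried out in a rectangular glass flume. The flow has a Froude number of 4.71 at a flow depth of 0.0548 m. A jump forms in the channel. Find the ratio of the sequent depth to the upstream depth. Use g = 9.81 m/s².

Fr₁ = 4.71 (given).
Conjugate-depth relation: y₂/y₁ = ½[√(1 + 8Fr₁²) − 1] = ½[√178.5 − 1] = 6.18.

y₂/y₁ = 6.18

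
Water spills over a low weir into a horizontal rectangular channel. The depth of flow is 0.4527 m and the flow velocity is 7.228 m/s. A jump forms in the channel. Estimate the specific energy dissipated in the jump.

ΔE = 0.9953 m

Fr₁ = V₁/√(g·y₁) = 7.228/√(9.81×0.4527) = 3.430.
By Bélanger, y₂/y₁ = ½[√(1 + 8Fr₁²) − 1] = ½[√95.112 − 1] = 4.376.
y₂ = 4.376 × 0.4527 = 1.981 m.
q = V₁·y₁ = 7.228 × 0.4527 = 3.272 m²/s. V₂ = q/y₂ = 3.272/1.981 = 1.652 m/s. E₁ = y₁ + V₁²/2g = 3.115 m; E₂ = y₂ + V₂²/2g = 2.120 m. ΔE = E₁ − E₂ = 0.9953 m.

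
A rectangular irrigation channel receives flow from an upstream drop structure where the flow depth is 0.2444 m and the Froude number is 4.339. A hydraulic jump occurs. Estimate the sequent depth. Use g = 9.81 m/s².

Fr₁ = 4.339 (given).
Sequent-depth ratio: y₂/y₁ = ½[√(1 + 8Fr₁²) − 1] = ½[√151.62 − 1] = 5.657.
y₂ = 5.657 × 0.2444 = 1.382 m.

y₂ = 1.382 m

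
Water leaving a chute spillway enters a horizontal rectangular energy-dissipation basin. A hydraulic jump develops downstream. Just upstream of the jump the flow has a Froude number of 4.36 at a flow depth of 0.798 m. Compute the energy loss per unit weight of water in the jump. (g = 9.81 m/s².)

ΔE = 3.61 m

Fr₁ = 4.36 (given).
Bélanger equation: y₂/y₁ = ½[√(1 + 8Fr₁²) − 1] = ½[√153.1 − 1] = 5.69.
y₂ = 5.69 × 0.798 = 4.54 m.
Head loss: ΔE = (y₂ − y₁)³/(4y₁y₂) = (4.54 − 0.798)³/(4×0.798×4.54) = 52.3/14.5 = 3.61 m.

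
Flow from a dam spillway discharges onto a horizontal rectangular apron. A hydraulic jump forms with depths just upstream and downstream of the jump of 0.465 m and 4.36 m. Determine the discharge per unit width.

q = 6.93 m²/s

For a rectangular channel the momentum equation gives q² = ½·g·y₁·y₂·(y₁ + y₂) = ½×9.81×0.465×4.36×4.83 = 48.0.
q = √48.0 = 6.93 m²/s.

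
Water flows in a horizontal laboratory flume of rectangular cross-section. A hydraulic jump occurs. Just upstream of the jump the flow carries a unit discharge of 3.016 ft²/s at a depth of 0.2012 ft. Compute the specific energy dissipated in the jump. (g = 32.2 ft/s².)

V₁ = q/y₁ = 3.016/0.2012 = 14.99 ft/s. Fr₁ = V₁/√(g·y₁) = 14.99/√(32.2×0.2012) = 5.889.
Conjugate-depth relation: y₂/y₁ = ½[√(1 + 8Fr₁²) − 1] = ½[√278.47 − 1] = 7.844.
y₂ = 7.844 × 0.2012 = 1.578 ft.
Head loss: ΔE = (y₂ − y₁)³/(4y₁y₂) = (1.578 − 0.2012)³/(4×0.2012×1.578) = 2.611/1.270 = 2.055 ft.

ΔE = 2.055 ft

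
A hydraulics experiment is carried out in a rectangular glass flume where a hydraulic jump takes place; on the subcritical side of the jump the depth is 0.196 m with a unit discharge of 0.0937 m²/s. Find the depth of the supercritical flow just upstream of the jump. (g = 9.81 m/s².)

y₁ = 0.0389 m

V₂ = q/y₂ = 0.0937/0.196 = 0.478 m/s; Fr₂ = V₂/√(g·y₂) = 0.345.
The Bélanger relation is symmetric: y₁/y₂ = ½[√(1 + 8Fr₂²) − 1] = ½[√1.951 − 1] = 0.198.
y₁ = 0.198 × 0.196 = 0.0389 m.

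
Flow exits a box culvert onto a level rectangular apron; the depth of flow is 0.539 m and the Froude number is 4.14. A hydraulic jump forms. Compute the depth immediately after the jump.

Fr₁ = 4.14 (given).
By Bélanger, y₂/y₁ = ½[√(1 + 8Fr₁²) − 1] = ½[√138.1 − 1] = 5.38.
y₂ = 5.38 × 0.539 = 2.90 m.

y₂ = 2.90 m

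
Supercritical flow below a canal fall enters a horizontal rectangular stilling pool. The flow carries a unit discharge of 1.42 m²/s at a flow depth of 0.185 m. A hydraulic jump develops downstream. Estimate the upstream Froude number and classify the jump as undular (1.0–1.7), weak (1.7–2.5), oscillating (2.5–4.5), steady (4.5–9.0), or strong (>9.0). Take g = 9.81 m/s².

Fr₁ = 5.70; steady jump

V₁ = q/y₁ = 1.42/0.185 = 7.68 m/s. Fr₁ = V₁/√(g·y₁) = 7.68/√(9.81×0.185) = 5.70.
Fr₁ = 5.70 lies in the steady range.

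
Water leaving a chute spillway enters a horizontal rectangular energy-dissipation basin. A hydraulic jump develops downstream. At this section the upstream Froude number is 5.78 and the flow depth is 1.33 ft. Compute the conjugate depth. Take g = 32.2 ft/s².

Fr₁ = 5.78 (given).
Bélanger equation: y₂/y₁ = ½[√(1 + 8Fr₁²) − 1] = ½[√268.3 − 1] = 7.69.
y₂ = 7.69 × 1.33 = 10.2 ft.

y₂ = 10.2 ft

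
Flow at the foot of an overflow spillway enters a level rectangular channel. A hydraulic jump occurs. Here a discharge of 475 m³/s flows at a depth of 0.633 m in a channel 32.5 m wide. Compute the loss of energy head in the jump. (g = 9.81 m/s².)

q = Q/b = 475/32.5 = 14.6 m²/s; V₁ = q/y₁ = 23.1 m/s. Fr₁ = V₁/√(g·y₁) = 9.27.
From the momentum equation for a rectangular channel, y₂/y₁ = ½[√(1 + 8Fr₁²) − 1] = ½[√687.8 − 1] = 12.6.
y₂ = 12.6 × 0.633 = 7.98 m.
Head loss: ΔE = (y₂ − y₁)³/(4y₁y₂) = (7.98 − 0.633)³/(4×0.633×7.98) = 397/20.2 = 19.6 m.

ΔE = 19.6 m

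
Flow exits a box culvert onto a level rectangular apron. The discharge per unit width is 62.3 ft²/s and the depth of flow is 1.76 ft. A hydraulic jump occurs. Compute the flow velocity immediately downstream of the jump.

V₁ = q/y₁ = 62.3/1.76 = 35.4 ft/s. Fr₁ = V₁/√(g·y₁) = 35.4/√(32.2×1.76) = 4.70.
From the momentum equation for a rectangular channel, y₂/y₁ = ½[√(1 + 8Fr₁²) − 1] = ½[√177.9 − 1] = 6.17.
y₂ = 6.17 × 1.76 = 10.9 ft.
V₂ = q/y₂ = 62.3/10.9 = 5.74 ft/s.

V₂ = 5.74 ft/s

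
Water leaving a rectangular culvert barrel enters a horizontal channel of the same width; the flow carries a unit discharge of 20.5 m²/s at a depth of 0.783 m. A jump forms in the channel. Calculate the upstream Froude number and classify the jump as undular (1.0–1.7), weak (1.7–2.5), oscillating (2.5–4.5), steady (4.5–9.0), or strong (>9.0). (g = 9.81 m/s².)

V₁ = q/y₁ = 20.5/0.783 = 26.2 m/s. Fr₁ = V₁/√(g·y₁) = 26.2/√(9.81×0.783) = 9.45.
Fr₁ = 9.45 lies in the strong range.

Fr₁ = 9.45; strong jump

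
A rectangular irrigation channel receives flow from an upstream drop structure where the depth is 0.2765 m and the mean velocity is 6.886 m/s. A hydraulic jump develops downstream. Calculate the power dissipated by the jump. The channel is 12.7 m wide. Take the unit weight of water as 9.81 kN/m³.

Fr₁ = V₁/√(g·y₁) = 6.886/√(9.81×0.2765) = 4.181.
By Bélanger, y₂/y₁ = ½[√(1 + 8Fr₁²) − 1] = ½[√140.85 − 1] = 5.434.
y₂ = 5.434 × 0.2765 = 1.502 m.
q = V₁·y₁ = 6.886 × 0.2765 = 1.904 m²/s. V₂ = q/y₂ = 1.904/1.502 = 1.267 m/s. E₁ = y₁ + V₁²/2g = 2.693 m; E₂ = y₂ + V₂²/2g = 1.584 m. ΔE = E₁ − E₂ = 1.109 m.
Q = q·b = 1.904 × 12.7 = 24.18 m³/s. P = γ·Q·ΔE = 9.81 × 24.18 × 1.109 = 263.0 kW.

P = 263.0 kW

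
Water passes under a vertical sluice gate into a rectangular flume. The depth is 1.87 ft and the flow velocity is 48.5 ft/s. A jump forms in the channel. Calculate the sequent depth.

Fr₁ = V₁/√(g·y₁) = 48.5/√(32.2×1.87) = 6.25.
Sequent-depth ratio: y₂/y₁ = ½[√(1 + 8Fr₁²) − 1] = ½[√313.5 − 1] = 8.35.
y₂ = 8.35 × 1.87 = 15.6 ft.

y₂ = 15.6 ft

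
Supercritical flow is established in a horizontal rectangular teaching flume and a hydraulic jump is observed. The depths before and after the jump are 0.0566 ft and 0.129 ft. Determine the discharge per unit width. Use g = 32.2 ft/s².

q = 0.148 ft²/s

For a rectangular channel the momentum equation gives q² = ½·g·y₁·y₂·(y₁ + y₂) = ½×32.2×0.0566×0.129×0.186 = 0.0218.
q = √0.0218 = 0.148 ft²/s.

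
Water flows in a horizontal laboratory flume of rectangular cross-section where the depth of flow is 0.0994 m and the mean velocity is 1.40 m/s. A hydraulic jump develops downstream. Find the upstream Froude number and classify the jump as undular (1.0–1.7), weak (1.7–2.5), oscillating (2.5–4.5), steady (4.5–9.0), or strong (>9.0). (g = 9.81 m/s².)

Fr₁ = V₁/√(g·y₁) = 1.40/√(9.81×0.0994) = 1.42.
Fr₁ = 1.42 lies in the undular range.

Fr₁ = 1.42; undular jump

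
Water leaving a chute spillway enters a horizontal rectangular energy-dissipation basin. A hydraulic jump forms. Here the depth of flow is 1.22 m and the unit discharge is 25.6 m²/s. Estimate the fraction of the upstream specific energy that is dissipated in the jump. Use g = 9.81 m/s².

V₁ = q/y₁ = 25.6/1.22 = 21.0 m/s. Fr₁ = V₁/√(g·y₁) = 21.0/√(9.81×1.22) = 6.07.
From the momentum equation for a rectangular channel, y₂/y₁ = ½[√(1 + 8Fr₁²) − 1] = ½[√295.3 − 1] = 8.09.
y₂ = 8.09 × 1.22 = 9.87 m.
E₁ = y₁ + V₁²/2g = 23.7 m. ΔE = (y₂ − y₁)³/(4y₁y₂) = 13.4 m. ΔE/E₁ = 13.4/23.7 = 0.568.

ΔE/E₁ = 0.568 (56.8%)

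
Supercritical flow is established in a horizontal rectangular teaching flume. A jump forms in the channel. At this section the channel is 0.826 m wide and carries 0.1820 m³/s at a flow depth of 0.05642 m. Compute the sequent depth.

q = Q/b = 0.1820/0.826 = 0.2203 m²/s; V₁ = q/y₁ = 3.905 m/s. Fr₁ = V₁/√(g·y₁) = 5.249.
Bélanger equation: y₂/y₁ = ½[√(1 + 8Fr₁²) − 1] = ½[√221.45 − 1] = 6.941.
y₂ = 6.941 × 0.05642 = 0.3916 m.

y₂ = 0.3916 m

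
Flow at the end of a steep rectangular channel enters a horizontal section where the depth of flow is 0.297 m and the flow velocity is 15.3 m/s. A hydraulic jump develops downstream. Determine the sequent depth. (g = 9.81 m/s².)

y₂ = 3.62 m

Fr₁ = V₁/√(g·y₁) = 15.3/√(9.81×0.297) = 8.96.
Conjugate-depth relation: y₂/y₁ = ½[√(1 + 8Fr₁²) − 1] = ½[√643.8 − 1] = 12.2.
y₂ = 12.2 × 0.297 = 3.62 m.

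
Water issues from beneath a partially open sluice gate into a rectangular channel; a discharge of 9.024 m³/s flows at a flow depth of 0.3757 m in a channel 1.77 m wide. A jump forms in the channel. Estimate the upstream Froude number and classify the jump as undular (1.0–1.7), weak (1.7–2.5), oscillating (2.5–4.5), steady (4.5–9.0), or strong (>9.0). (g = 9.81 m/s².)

q = Q/b = 9.024/1.77 = 5.098 m²/s; V₁ = q/y₁ = 13.57 m/s. Fr₁ = V₁/√(g·y₁) = 7.069.
Fr₁ = 7.069 lies in the steady range.

Fr₁ = 7.069; steady jump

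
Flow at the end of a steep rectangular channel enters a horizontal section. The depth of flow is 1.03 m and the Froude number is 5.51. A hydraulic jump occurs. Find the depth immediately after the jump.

y₂ = 7.53 m

Fr₁ = 5.51 (given).
Bélanger equation: y₂/y₁ = ½[√(1 + 8Fr₁²) − 1] = ½[√243.9 − 1] = 7.31.
y₂ = 7.31 × 1.03 = 7.53 m.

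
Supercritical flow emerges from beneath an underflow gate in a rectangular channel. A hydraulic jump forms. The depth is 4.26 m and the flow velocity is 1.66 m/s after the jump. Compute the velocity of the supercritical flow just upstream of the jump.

Fr₂ = V₂/√(g·y₂) = 1.66/√(9.81×4.26) = 0.257.
From the momentum equation (using Fr₂), y₁/y₂ = ½[√(1 + 8Fr₂²) − 1] = ½[√1.528 − 1] = 0.118.
y₁ = 0.118 × 4.26 = 0.503 m.
V₁ = q/y₁ = 7.07/0.503 = 14.1 m/s.

V₁ = 14.1 m/s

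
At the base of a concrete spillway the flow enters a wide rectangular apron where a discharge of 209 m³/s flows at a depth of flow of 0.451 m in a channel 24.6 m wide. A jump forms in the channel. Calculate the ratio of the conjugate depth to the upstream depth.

y₂/y₁ = 12.2

q = Q/b = 209/24.6 = 8.50 m²/s; V₁ = q/y₁ = 18.8 m/s. Fr₁ = V₁/√(g·y₁) = 8.96.
Bélanger equation: y₂/y₁ = ½[√(1 + 8Fr₁²) − 1] = ½[√642.7 − 1] = 12.2.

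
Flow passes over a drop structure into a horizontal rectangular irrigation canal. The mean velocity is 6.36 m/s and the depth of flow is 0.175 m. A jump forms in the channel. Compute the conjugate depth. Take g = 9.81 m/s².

y₂ = 1.12 m

Fr₁ = V₁/√(g·y₁) = 6.36/√(9.81×0.175) = 4.85.
From the momentum equation for a rectangular channel, y₂/y₁ = ½[√(1 + 8Fr₁²) − 1] = ½[√189.5 − 1] = 6.38.
y₂ = 6.38 × 0.175 = 1.12 m.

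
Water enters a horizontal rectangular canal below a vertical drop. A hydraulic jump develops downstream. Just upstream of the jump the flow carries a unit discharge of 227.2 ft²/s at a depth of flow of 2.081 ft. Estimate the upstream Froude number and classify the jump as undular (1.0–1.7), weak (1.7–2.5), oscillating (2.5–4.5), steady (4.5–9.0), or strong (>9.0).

V₁ = q/y₁ = 227.2/2.081 = 109.2 ft/s. Fr₁ = V₁/√(g·y₁) = 109.2/√(32.2×2.081) = 13.34.
Fr₁ = 13.34 lies in the strong range.

Fr₁ = 13.34; strong jump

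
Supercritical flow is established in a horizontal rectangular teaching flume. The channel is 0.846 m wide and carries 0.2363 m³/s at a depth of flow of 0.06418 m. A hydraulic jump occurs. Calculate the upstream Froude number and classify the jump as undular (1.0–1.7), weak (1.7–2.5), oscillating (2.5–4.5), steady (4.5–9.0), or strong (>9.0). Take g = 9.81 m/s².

Fr₁ = 5.485; steady jump

q = Q/b = 0.2363/0.846 = 0.2793 m²/s; V₁ = q/y₁ = 4.352 m/s. Fr₁ = V₁/√(g·y₁) = 5.485.
Fr₁ = 5.485 lies in the steady range.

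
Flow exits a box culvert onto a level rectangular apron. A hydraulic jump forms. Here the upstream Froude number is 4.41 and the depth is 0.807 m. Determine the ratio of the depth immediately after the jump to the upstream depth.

Fr₁ = 4.41 (given).
Bélanger equation: y₂/y₁ = ½[√(1 + 8Fr₁²) − 1] = ½[√156.6 − 1] = 5.76.

y₂/y₁ = 5.76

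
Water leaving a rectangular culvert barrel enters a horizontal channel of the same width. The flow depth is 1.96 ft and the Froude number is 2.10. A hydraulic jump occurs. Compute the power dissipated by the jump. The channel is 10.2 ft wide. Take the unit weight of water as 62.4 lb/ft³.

P = 25.5 hp

Fr₁ = 2.10 (given).
Bélanger equation: y₂/y₁ = ½[√(1 + 8Fr₁²) − 1] = ½[√36.28 − 1] = 2.51.
y₂ = 2.51 × 1.96 = 4.92 ft.
V₁ = Fr₁·√(g·y₁) = 2.10×√(32.2×1.96) = 16.7 ft/s; q = V₁·y₁ = 32.7 ft²/s. V₂ = q/y₂ = 32.7/4.92 = 6.64 ft/s. E₁ = y₁ + V₁²/2g = 6.28 ft; E₂ = y₂ + V₂²/2g = 5.61 ft. ΔE = E₁ − E₂ = 0.674 ft.
Q = q·b = 32.7 × 10.2 = 334 cfs. P = γ·Q·ΔE/550 = 62.4 × 334 × 0.674 / 550 = 25.5 hp.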